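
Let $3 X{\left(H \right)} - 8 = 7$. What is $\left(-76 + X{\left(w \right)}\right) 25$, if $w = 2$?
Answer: $-1775$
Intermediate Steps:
$X{\left(H \right)} = 5$ ($X{\left(H \right)} = \frac{8}{3} + \frac{1}{3} \cdot 7 = \frac{8}{3} + \frac{7}{3} = 5$)
$\left(-76 + X{\left(w \right)}\right) 25 = \left(-76 + 5\right) 25 = \left(-71\right) 25 = -1775$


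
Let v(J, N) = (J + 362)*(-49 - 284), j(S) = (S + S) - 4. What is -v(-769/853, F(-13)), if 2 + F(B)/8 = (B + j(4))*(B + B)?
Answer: 102569661/853 ≈ 1.2025e+5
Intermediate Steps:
j(S) = -4 + 2*S (j(S) = 2*S - 4 = -4 + 2*S)
F(B) = -16 + 16*B*(4 + B) (F(B) = -16 + 8*((B + (-4 + 2*4))*(B + B)) = -16 + 8*((B + (-4 + 8))*(2*B)) = -16 + 8*((B + 4)*(2*B)) = -16 + 8*((4 + B)*(2*B)) = -16 + 8*(2*B*(4 + B)) = -16 + 16*B*(4 + B))
v(J, N) = -120546 - 333*J (v(J, N) = (362 + J)*(-333) = -120546 - 333*J)
-v(-769/853, F(-13)) = -(-120546 - (-256077)/853) = -(-120546 - 333*(-769/853)) = -(-120546 + 256077/853) = -1*(-102569661/853) = 102569661/853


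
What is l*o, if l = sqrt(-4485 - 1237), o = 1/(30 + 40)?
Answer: I*sqrt(5722)/70 ≈ 1.0806*I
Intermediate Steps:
o = 1/70 ≈ 0.014286
l = I*sqrt(5722) (l = sqrt(-5722) = I*sqrt(5722) ≈ 75.644*I)
l*o = (I*sqrt(5722))*(1/70) = I*sqrt(5722)/70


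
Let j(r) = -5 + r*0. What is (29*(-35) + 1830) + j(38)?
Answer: 810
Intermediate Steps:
j(r) = -5 (j(r) = -5 + 0 = -5)
(29*(-35) + 1830) + j(38) = (29*(-35) + 1830) - 5 = (-1015 + 1830) - 5 = 815 - 5 = 810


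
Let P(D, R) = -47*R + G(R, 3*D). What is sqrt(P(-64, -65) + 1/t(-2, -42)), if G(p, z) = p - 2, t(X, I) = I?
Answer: sqrt(5270790)/42 ≈ 54.662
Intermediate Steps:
G(p, z) = -2 + p
P(D, R) = -2 - 46*R (P(D, R) = -47*R + (-2 + R) = -2 - 46*R)
sqrt(P(-64, -65) + 1/t(-2, -42)) = sqrt((-2 - 46*(-65)) + 1/(-42)) = sqrt((-2 + 2990) - 1/42) = sqrt(2988 - 1/42) = sqrt(125495/42) = sqrt(5270790)/42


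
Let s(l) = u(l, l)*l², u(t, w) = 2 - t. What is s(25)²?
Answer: 206640625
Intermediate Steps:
s(l) = l²*(2 - l) (s(l) = (2 - l)*l² = l²*(2 - l))
s(25)² = (25²*(2 - 1*25))² = (625*(2 - 25))² = (625*(-23))² = (-14375)² = 206640625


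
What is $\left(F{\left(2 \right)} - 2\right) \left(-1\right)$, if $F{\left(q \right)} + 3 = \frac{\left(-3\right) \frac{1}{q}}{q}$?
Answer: $\frac{23}{4} \approx 5.75$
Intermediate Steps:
$F{\left(q \right)} = -3 - \frac{3}{q^{2}}$ ($F{\left(q \right)} = -3 + \frac{\left(-3\right) \frac{1}{q}}{q} = -3 - \frac{3}{q^{2}}$)
$\left(F{\left(2 \right)} - 2\right) \left(-1\right) = \left(\left(-3 - \frac{3}{4}\right) - 2\right) \left(-1\right) = \left(- \frac{15}{4} - 2\right) \left(-1\right) = \left(- \frac{23}{4}\right) \left(-1\right) = \frac{23}{4}$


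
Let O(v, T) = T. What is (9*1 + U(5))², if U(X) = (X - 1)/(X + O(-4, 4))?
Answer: 7225/81 ≈ 89.198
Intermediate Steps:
U(X) = (-1 + X)/(4 + X) (U(X) = (X - 1)/(X + 4) = (-1 + X)/(4 + X))
(9*1 + U(5))² = (9*1 + (-1 + 5)/(4 + 5))² = (9 + 4/9)² = (85/9)² = 7225/81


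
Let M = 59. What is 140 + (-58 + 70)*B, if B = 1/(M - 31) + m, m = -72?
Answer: -5065/7 ≈ -723.57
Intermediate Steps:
B = -2015/28 (B = 1/(59 - 31) - 72 = 1/28 - 72 = -2015/28 ≈ -71.964)
140 + (-58 + 70)*B = 140 + (-58 + 70)*(-2015/28) = 140 + 12*(-2015/28) = 140 - 6045/7 = -5065/7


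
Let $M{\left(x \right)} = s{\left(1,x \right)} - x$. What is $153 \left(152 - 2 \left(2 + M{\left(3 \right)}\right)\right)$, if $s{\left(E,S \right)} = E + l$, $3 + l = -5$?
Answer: $25704$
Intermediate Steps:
$l = -8$ ($l = -3 - 5 = -8$)
$s{\left(E,S \right)} = -8 + E$ ($s{\left(E,S \right)} = E - 8 = -8 + E$)
$M{\left(x \right)} = -7 - x$ ($M{\left(x \right)} = \left(-8 + 1\right) - x = -7 - x$)
$153 \left(152 - 2 \left(2 + M{\left(3 \right)}\right)\right) = 153 \left(152 - 2 \left(2 - 10\right)\right) = 153 \left(152 - -16\right) = 153 \left(152 + 16\right) = 153 \cdot 168 = 25704$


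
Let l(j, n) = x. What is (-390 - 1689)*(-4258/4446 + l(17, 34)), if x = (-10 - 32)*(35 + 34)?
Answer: 1488652473/247 ≈ 6.0269e+6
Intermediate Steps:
x = -2898 (x = -42*69 = -2898)
l(j, n) = -2898
(-390 - 1689)*(-4258/4446 + l(17, 34)) = (-390 - 1689)*(-4258/4446 - 2898) = -2079*(-4258*1/4446 - 2898) = -2079*(-2129/2223 - 2898) = -2079*(-6444383/2223) = 1488652473/247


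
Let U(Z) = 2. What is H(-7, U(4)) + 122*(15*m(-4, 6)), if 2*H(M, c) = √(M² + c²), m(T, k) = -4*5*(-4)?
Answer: 146400 + √53/2 ≈ 1.4640e+5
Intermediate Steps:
m(T, k) = 80 (m(T, k) = -20*(-4) = 80)
H(M, c) = √(M² + c²)/2
H(-7, U(4)) + 122*(15*m(-4, 6)) = √((-7)² + 2²)/2 + 122*(15*80) = √(49 + 4)/2 + 122*1200 = √53/2 + 146400 = 146400 + √53/2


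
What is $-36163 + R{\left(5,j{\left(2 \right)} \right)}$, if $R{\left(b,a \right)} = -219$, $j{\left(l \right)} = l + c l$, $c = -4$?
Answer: $-36382$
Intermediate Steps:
$j{\left(l \right)} = - 3 l$ ($j{\left(l \right)} = l - 4 l = - 3 l$)
$-36163 + R{\left(5,j{\left(2 \right)} \right)} = -36163 - 219 = -36382$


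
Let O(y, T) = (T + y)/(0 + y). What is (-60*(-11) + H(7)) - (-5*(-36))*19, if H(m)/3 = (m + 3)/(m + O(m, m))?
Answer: -8270/3 ≈ -2756.7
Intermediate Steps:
O(y, T) = (T + y)/y
H(m) = 3*(3 + m)/(2 + m) (H(m) = 3*((m + 3)/(m + (m + m)/m)) = 3*((3 + m)/(m + (2*m)/m)) = 3*((3 + m)/(m + 2)) = 3*((3 + m)/(2 + m)) = 3*(3 + m)/(2 + m))
(-60*(-11) + H(7)) - (-5*(-36))*19 = (-60*(-11) + 3*(3 + 7)/(2 + 7)) - (-5*(-36))*19 = (660 + 3*10/9) - 180*19 = (660 + 3*(⅑)*10) - 1*3420 = (660 + 10/3) - 3420 = 1990/3 - 3420 = -8270/3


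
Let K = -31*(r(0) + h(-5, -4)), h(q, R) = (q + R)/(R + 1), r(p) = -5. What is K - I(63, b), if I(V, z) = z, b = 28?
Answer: 34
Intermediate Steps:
h(q, R) = (R + q)/(1 + R)
K = 62 (K = -31*(-5 + (-4 - 5)/(1 - 4)) = -31*(-5 - 9/(-3)) = -31*(-5 - ⅓*(-9)) = -31*(-5 + 3) = -31*(-2) = 62)
K - I(63, b) = 62 - 1*28 = 62 - 28 = 34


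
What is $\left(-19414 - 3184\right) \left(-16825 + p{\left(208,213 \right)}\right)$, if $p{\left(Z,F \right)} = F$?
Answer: $375397976$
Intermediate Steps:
$\left(-19414 - 3184\right) \left(-16825 + p{\left(208,213 \right)}\right) = \left(-19414 - 3184\right) \left(-16825 + 213\right) = \left(-22598\right) \left(-16612\right) = 375397976$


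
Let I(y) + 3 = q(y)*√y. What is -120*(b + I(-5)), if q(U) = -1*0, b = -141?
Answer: 17280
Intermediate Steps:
q(U) = 0
I(y) = -3 (I(y) = -3 + 0*√y = -3 + 0 = -3)
-120*(b + I(-5)) = -120*(-141 - 3) = -120*(-144) = 17280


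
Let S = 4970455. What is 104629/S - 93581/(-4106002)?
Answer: 127821004659/2915528310130 ≈ 0.043841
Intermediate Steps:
104629/S - 93581/(-4106002) = 104629/4970455 - 93581/(-4106002) = 104629*(1/4970455) - 93581*(-1/4106002) = 14947/710065 + 93581/4106002 = 127821004659/2915528310130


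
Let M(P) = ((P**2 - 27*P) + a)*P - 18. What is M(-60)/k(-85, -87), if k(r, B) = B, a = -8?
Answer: 104246/29 ≈ 3594.7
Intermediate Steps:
M(P) = -18 + P*(-8 + P**2 - 27*P) (M(P) = ((P**2 - 27*P) - 8)*P - 18 = (-8 + P**2 - 27*P)*P - 18 = P*(-8 + P**2 - 27*P) - 18 = -18 + P*(-8 + P**2 - 27*P))
M(-60)/k(-85, -87) = (-18 + (-60)**3 - 27*(-60)**2 - 8*(-60))/(-87) = (-18 - 216000 - 27*3600 + 480)*(-1/87) = (-18 - 216000 - 97200 + 480)*(-1/87) = -312738*(-1/87) = 104246/29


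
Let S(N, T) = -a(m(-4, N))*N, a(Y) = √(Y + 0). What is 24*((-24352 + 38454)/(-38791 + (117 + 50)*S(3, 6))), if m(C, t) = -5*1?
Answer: -6564368184/752998343 + 84781224*I*√5/752998343 ≈ -8.7176 + 0.25176*I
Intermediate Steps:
m(C, t) = -5
a(Y) = √Y
S(N, T) = -I*N*√5 (S(N, T) = -√(-5)*N = -I*√5*N = -I*N*√5)
24*((-24352 + 38454)/(-38791 + (117 + 50)*S(3, 6))) = 24*((-24352 + 38454)/(-38791 + (117 + 50)*(-1*I*3*√5))) = 24*(14102/(-38791 + 167*(-3*I*√5))) = 24*(14102/(-38791 - 501*I*√5)) = 338448/(-38791 - 501*I*√5)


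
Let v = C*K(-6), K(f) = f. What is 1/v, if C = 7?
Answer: -1/42 ≈ -0.023810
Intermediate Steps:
v = -42 (v = 7*(-6) = -42)
1/v = 1/(-42) = -1/42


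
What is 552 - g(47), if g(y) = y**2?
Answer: -1657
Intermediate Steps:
552 - g(47) = 552 - 1*47**2 = 552 - 1*2209 = 552 - 2209 = -1657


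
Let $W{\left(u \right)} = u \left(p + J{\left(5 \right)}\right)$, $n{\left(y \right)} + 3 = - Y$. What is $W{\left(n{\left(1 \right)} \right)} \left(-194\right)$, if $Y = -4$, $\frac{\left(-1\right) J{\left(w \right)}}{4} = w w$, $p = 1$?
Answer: $19206$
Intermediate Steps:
$J{\left(w \right)} = - 4 w^{2}$ ($J{\left(w \right)} = - 4 w w = - 4 w^{2}$)
$n{\left(y \right)} = 1$ ($n{\left(y \right)} = -3 - -4 = -3 + 4 = 1$)
$W{\left(u \right)} = - 99 u$ ($W{\left(u \right)} = u \left(1 - 4 \cdot 5^{2}\right) = u \left(1 - 100\right) = u \left(-99\right) = - 99 u$)
$W{\left(n{\left(1 \right)} \right)} \left(-194\right) = \left(-99\right) 1 \left(-194\right) = \left(-99\right) \left(-194\right) = 19206$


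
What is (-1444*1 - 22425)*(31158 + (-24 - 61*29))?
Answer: -700913185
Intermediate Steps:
(-1444*1 - 22425)*(31158 + (-24 - 61*29)) = (-1444 - 22425)*(31158 + (-24 - 1769)) = -23869*(31158 - 1793) = -23869*29365 = -700913185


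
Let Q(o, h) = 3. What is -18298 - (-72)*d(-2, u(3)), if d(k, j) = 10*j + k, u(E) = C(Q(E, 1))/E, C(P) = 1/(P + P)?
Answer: -18402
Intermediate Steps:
C(P) = 1/(2*P)
u(E) = 1/(6*E) (u(E) = ((½)/3)/E = ((½)*(⅓))/E = 1/(6*E))
d(k, j) = k + 10*j
-18298 - (-72)*d(-2, u(3)) = -18298 - (-72)*(-2 + 10*((⅙)/3)) = -18298 - (-72)*(-2 + 10*((⅙)*(⅓))) = -18298 - (-72)*(-2 + 10*(1/18)) = -18298 - (-72)*(-2 + 5/9) = -18298 - (-72)*(-13)/9 = -18298 - 1*104 = -18298 - 104 = -18402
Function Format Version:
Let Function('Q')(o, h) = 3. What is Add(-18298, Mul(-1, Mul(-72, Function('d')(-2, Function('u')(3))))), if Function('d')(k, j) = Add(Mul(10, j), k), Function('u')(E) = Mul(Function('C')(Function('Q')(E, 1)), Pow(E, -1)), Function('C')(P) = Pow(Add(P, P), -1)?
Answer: -18402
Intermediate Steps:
Function('C')(P) = Mul(Rational(1, 2), Pow(P, -1)) (Function('C')(P) = Pow(Mul(2, P), -1) = Mul(Rational(1, 2), Pow(P, -1)))
Function('u')(E) = Mul(Rational(1, 6), Pow(E, -1)) (Function('u')(E) = Mul(Mul(Rational(1, 2), Pow(3, -1)), Pow(E, -1)) = Mul(Mul(Rational(1, 2), Rational(1, 3)), Pow(E, -1)) = Mul(Rational(1, 6), Pow(E, -1)))
Function('d')(k, j) = Add(k, Mul(10, j))
Add(-18298, Mul(-1, Mul(-72, Function('d')(-2, Function('u')(3))))) = Add(-18298, Mul(-1, Mul(-72, Add(-2, Mul(10, Mul(Rational(1, 6), Pow(3, -1))))))) = Add(-18298, Mul(-1, Mul(-72, Add(-2, Mul(10, Mul(Rational(1, 6), Rational(1, 3))))))) = Add(-18298, Mul(-1, Mul(-72, Add(-2, Mul(10, Rational(1, 18)))))) = Add(-18298, Mul(-1, Mul(-72, Add(-2, Rational(5, 9))))) = Add(-18298, Mul(-1, Mul(-72, Rational(-13, 9)))) = Add(-18298, Mul(-1, 104)) = Add(-18298, -104) = -18402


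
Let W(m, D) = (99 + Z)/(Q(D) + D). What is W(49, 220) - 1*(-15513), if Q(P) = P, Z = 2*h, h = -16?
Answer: 6825787/440 ≈ 15513.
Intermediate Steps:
Z = -32 (Z = 2*(-16) = -32)
W(m, D) = 67/(2*D) (W(m, D) = (99 - 32)/(D + D) = 67/((2*D)) = 67*(1/(2*D)) = 67/(2*D))
W(49, 220) - 1*(-15513) = (67/2)/220 - 1*(-15513) = (67/2)*(1/220) + 15513 = 67/440 + 15513 = 6825787/440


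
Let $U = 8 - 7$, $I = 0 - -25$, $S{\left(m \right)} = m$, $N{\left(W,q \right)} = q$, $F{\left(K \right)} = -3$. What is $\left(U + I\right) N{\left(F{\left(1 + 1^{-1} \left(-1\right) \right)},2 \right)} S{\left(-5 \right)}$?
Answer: $-260$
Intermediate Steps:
$I = 25$ ($I = 0 + 25 = 25$)
$U = 1$ ($U = 8 - 7 = 1$)
$\left(U + I\right) N{\left(F{\left(1 + 1^{-1} \left(-1\right) \right)},2 \right)} S{\left(-5 \right)} = \left(1 + 25\right) 2 \left(-5\right) = 26 \left(-10\right) = -260$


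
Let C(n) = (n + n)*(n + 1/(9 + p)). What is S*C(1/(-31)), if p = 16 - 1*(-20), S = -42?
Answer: -392/14415 ≈ -0.027194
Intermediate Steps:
p = 36 (p = 16 + 20 = 36)
C(n) = 2*n*(1/45 + n) (C(n) = (n + n)*(n + 1/(9 + 36)) = (2*n)*(n + 1/45) = (2*n)*(1/45 + n) = 2*n*(1/45 + n))
S*C(1/(-31)) = -28*(1 + 45/(-31))/(15*(-31)) = -28*(-1)*(1 + 45*(-1/31))/(15*31) = -28*(-1)*(1 - 45/31)/(15*31) = -28*(-1)*(-14)/(15*31*31) = -42*28/43245 = -392/14415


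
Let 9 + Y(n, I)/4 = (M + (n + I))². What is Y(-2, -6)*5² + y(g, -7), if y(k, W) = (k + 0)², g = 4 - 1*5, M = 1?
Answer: 4001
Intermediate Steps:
Y(n, I) = -36 + 4*(1 + I + n)² (Y(n, I) = -36 + 4*(1 + (n + I))² = -36 + 4*(1 + (I + n))² = -36 + 4*(1 + I + n)²)
g = -1 (g = 4 - 5 = -1)
y(k, W) = k²
Y(-2, -6)*5² + y(g, -7) = (-36 + 4*(1 - 6 - 2)²)*5² + (-1)² = (-36 + 4*(-7)²)*25 + 1 = (-36 + 4*49)*25 + 1 = (-36 + 196)*25 + 1 = 160*25 + 1 = 4000 + 1 = 4001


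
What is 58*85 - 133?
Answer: 4797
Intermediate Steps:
58*85 - 133 = 4930 - 133 = 4797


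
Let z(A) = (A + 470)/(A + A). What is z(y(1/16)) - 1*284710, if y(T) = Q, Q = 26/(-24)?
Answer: -7408087/26 ≈ -2.8493e+5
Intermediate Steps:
Q = -13/12 (Q = 26*(-1/24) = -13/12 ≈ -1.0833)
y(T) = -13/12
z(A) = (470 + A)/(2*A) (z(A) = (470 + A)/((2*A)) = (470 + A)*(1/(2*A)) = (470 + A)/(2*A))
z(y(1/16)) - 1*284710 = (470 - 13/12)/(2*(-13/12)) - 1*284710 = (1/2)*(-12/13)*(5627/12) - 284710 = -5627/26 - 284710 = -7408087/26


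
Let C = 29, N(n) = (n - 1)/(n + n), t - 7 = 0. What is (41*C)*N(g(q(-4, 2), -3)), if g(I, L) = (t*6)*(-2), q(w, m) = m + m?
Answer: 101065/168 ≈ 601.58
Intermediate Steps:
t = 7 (t = 7 + 0 = 7)
q(w, m) = 2*m
g(I, L) = -84 (g(I, L) = (7*6)*(-2) = 42*(-2) = -84)
N(n) = (-1 + n)/(2*n) (N(n) = (-1 + n)/((2*n)) = (-1 + n)*(1/(2*n)) = (-1 + n)/(2*n))
(41*C)*N(g(q(-4, 2), -3)) = (41*29)*((1/2)*(-1 - 84)/(-84)) = 1189*((1/2)*(-1/84)*(-85)) = 1189*(85/168) = 101065/168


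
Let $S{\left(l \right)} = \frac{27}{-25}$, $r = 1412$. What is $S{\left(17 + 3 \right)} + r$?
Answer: $\frac{35273}{25} \approx 1410.9$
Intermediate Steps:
$S{\left(l \right)} = - \frac{27}{25}$ ($S{\left(l \right)} = 27 \left(- \frac{1}{25}\right) = - \frac{27}{25}$)
$S{\left(17 + 3 \right)} + r = - \frac{27}{25} + 1412 = \frac{35273}{25}$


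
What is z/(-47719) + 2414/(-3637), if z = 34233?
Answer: -239699087/173554003 ≈ -1.3811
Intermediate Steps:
z/(-47719) + 2414/(-3637) = 34233/(-47719) + 2414/(-3637) = 34233*(-1/47719) + 2414*(-1/3637) = -34233/47719 - 2414/3637 = -239699087/173554003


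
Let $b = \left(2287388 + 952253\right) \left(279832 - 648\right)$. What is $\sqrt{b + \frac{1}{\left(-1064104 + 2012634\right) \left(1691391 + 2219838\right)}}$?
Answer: $\frac{\sqrt{576078110814966149511317182514330}}{25237537710} \approx 9.5103 \cdot 10^{5}$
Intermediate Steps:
$b = 904455932944$ ($b = 3239641 \cdot 279184 = 904455932944$)
$\sqrt{b + \frac{1}{\left(-1064104 + 2012634\right) \left(1691391 + 2219838\right)}} = \sqrt{904455932944 + \frac{1}{\left(-1064104 + 2012634\right) \left(1691391 + 2219838\right)}} = \sqrt{904455932944 + \frac{1}{948530 \cdot 3911229}} = \sqrt{904455932944 + \frac{1}{3709918043370}} = \sqrt{\frac{3355457385061992403781281}{3709918043370}} = \frac{\sqrt{576078110814966149511317182514330}}{25237537710}$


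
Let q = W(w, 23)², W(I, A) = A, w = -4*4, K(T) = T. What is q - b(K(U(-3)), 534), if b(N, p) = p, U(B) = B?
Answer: -5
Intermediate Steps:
w = -16
q = 529 (q = 23² = 529)
q - b(K(U(-3)), 534) = 529 - 1*534 = 529 - 534 = -5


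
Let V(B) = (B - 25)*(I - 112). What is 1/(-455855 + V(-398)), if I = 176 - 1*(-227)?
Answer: -1/578948 ≈ -1.7273e-6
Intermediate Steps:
I = 403 (I = 176 + 227 = 403)
V(B) = -7275 + 291*B (V(B) = (B - 25)*(403 - 112) = (-25 + B)*291 = -7275 + 291*B)
1/(-455855 + V(-398)) = 1/(-455855 + (-7275 + 291*(-398))) = 1/(-455855 + (-7275 - 115818)) = 1/(-455855 - 123093) = 1/(-578948) = -1/578948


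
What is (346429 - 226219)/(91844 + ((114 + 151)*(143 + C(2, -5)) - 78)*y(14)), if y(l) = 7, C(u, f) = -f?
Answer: 20035/60973 ≈ 0.32859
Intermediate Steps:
(346429 - 226219)/(91844 + ((114 + 151)*(143 + C(2, -5)) - 78)*y(14)) = (346429 - 226219)/(91844 + ((114 + 151)*(143 - 1*(-5)) - 78)*7) = 120210/(91844 + (265*(143 + 5) - 78)*7) = 120210/(91844 + (265*148 - 78)*7) = 120210/(91844 + (39220 - 78)*7) = 120210/(91844 + 39142*7) = 120210/(91844 + 273994) = 120210/365838 = 120210*(1/365838) = 20035/60973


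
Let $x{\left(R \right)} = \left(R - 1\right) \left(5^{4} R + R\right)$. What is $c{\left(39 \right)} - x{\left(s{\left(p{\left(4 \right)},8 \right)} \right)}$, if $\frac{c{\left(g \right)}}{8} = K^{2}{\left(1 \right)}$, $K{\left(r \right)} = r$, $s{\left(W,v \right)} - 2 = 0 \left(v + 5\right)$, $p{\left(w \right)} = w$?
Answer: $-1244$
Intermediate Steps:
$s{\left(W,v \right)} = 2$ ($s{\left(W,v \right)} = 2 + 0 \left(v + 5\right) = 2 + 0 \left(5 + v\right) = 2 + 0 = 2$)
$x{\left(R \right)} = 626 R \left(-1 + R\right)$ ($x{\left(R \right)} = \left(-1 + R\right) \left(625 R + R\right) = \left(-1 + R\right) 626 R = 626 R \left(-1 + R\right)$)
$c{\left(g \right)} = 8$ ($c{\left(g \right)} = 8 \cdot 1^{2} = 8 \cdot 1 = 8$)
$c{\left(39 \right)} - x{\left(s{\left(p{\left(4 \right)},8 \right)} \right)} = 8 - 626 \cdot 2 \left(-1 + 2\right) = 8 - 626 \cdot 2 \cdot 1 = 8 - 1252 = -1244$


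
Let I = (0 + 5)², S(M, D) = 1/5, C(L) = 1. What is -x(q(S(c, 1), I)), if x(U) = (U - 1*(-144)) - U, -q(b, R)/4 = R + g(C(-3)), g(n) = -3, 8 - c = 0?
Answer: -144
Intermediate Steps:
c = 8 (c = 8 - 1*0 = 8 + 0 = 8)
S(M, D) = ⅕ (S(M, D) = 1*(⅕) = ⅕)
I = 25 (I = 5² = 25)
q(b, R) = 12 - 4*R (q(b, R) = -4*(R - 3) = -4*(-3 + R) = 12 - 4*R)
x(U) = 144 (x(U) = (U + 144) - U = (144 + U) - U = 144)
-x(q(S(c, 1), I)) = -1*144 = -144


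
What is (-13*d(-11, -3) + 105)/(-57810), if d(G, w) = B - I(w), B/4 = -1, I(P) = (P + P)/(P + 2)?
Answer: -1/246 ≈ -0.0040650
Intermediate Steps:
I(P) = 2*P/(2 + P) (I(P) = (2*P)/(2 + P) = 2*P/(2 + P))
B = -4 (B = 4*(-1) = -4)
d(G, w) = -4 - 2*w/(2 + w)
(-13*d(-11, -3) + 105)/(-57810) = (-26*(-4 - 3*(-3))/(2 - 3) + 105)/(-57810) = (-26*(-4 + 9)/(-1) + 105)*(-1/57810) = (-26*(-1)*5 + 105)*(-1/57810) = (-13*(-10) + 105)*(-1/57810) = (130 + 105)*(-1/57810) = 235*(-1/57810) = -1/246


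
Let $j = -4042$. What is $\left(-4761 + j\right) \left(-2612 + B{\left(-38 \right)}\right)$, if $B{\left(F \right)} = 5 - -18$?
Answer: $22790967$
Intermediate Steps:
$B{\left(F \right)} = 23$ ($B{\left(F \right)} = 5 + 18 = 23$)
$\left(-4761 + j\right) \left(-2612 + B{\left(-38 \right)}\right) = \left(-4761 - 4042\right) \left(-2612 + 23\right) = \left(-8803\right) \left(-2589\right) = 22790967$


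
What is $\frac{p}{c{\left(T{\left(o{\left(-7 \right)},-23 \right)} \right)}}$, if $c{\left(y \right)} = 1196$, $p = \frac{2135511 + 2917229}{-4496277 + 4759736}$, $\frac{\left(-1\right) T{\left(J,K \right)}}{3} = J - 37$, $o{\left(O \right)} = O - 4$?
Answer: $\frac{180455}{11253463} \approx 0.016035$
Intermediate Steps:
$o{\left(O \right)} = -4 + O$
$T{\left(J,K \right)} = 111 - 3 J$ ($T{\left(J,K \right)} = - 3 \left(J - 37\right) = - 3 \left(-37 + J\right) = 111 - 3 J$)
$p = \frac{721820}{37637}$ ($p = \frac{5052740}{263459} = 5052740 \cdot \frac{1}{263459} = \frac{721820}{37637} \approx 19.178$)
$\frac{p}{c{\left(T{\left(o{\left(-7 \right)},-23 \right)} \right)}} = \frac{721820}{37637 \cdot 1196} = \frac{721820}{37637} \cdot \frac{1}{1196} = \frac{180455}{11253463}$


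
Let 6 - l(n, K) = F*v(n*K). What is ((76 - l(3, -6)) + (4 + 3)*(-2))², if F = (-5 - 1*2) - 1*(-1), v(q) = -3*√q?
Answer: -2696 + 6048*I*√2 ≈ -2696.0 + 8553.2*I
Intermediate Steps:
F = -6 (F = (-5 - 2) + 1 = -7 + 1 = -6)
l(n, K) = 6 - 18*√(K*n) (l(n, K) = 6 - (-6)*(-3*√(K*n)) = 6 - 18*√(K*n))
((76 - l(3, -6)) + (4 + 3)*(-2))² = ((76 - (6 - 18*3*I*√2)) + (4 + 3)*(-2))² = ((76 - (6 - 54*I*√2)) + 7*(-2))² = ((76 - (6 - 54*I*√2)) - 14)² = ((76 + (-6 + 54*I*√2)) - 14)² = ((70 + 54*I*√2) - 14)² = (56 + 54*I*√2)²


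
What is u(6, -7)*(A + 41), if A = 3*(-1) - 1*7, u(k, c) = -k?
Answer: -186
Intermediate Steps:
A = -10 (A = -3 - 7 = -10)
u(6, -7)*(A + 41) = (-1*6)*(-10 + 41) = -6*31 = -186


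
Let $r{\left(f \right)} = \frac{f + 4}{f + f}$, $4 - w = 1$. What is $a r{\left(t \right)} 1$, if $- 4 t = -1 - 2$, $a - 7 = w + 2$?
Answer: $38$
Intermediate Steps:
$w = 3$ ($w = 4 - 1 = 3$)
$a = 12$ ($a = 7 + \left(3 + 2\right) = 7 + 5 = 12$)
$t = \frac{3}{4}$ ($t = - \frac{-1 - 2}{4} = \left(- \frac{1}{4}\right) \left(-3\right) = \frac{3}{4} \approx 0.75$)
$r{\left(f \right)} = \frac{4 + f}{2 f}$
$a r{\left(t \right)} 1 = 12 \frac{4 + \frac{3}{4}}{2 \cdot \frac{3}{4}} \cdot 1 = 12 \cdot \frac{1}{2} \cdot \frac{4}{3} \cdot \frac{19}{4} \cdot 1 = 12 \cdot \frac{19}{6} \cdot 1 = 38 \cdot 1 = 38$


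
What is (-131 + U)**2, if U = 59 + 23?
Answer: 2401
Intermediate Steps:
U = 82
(-131 + U)**2 = (-131 + 82)**2 = (-49)**2 = 2401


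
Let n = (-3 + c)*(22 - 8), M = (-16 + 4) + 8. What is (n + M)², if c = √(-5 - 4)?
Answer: 352 - 3864*I ≈ 352.0 - 3864.0*I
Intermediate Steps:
c = 3*I (c = √(-9) = 3*I ≈ 3.0*I)
M = -4 (M = -12 + 8 = -4)
n = -42 + 42*I (n = (-3 + 3*I)*(22 - 8) = (-3 + 3*I)*14 = -42 + 42*I ≈ -42.0 + 42.0*I)
(n + M)² = ((-42 + 42*I) - 4)² = (-46 + 42*I)²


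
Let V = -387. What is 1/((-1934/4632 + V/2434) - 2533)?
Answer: -2818572/7141067861 ≈ -0.00039470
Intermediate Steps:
1/((-1934/4632 + V/2434) - 2533) = 1/((-1934/4632 - 387/2434) - 2533) = 1/((-1934*1/4632 - 387*1/2434) - 2533) = 1/((-967/2316 - 387/2434) - 2533) = 1/(-1624985/2818572 - 2533) = 1/(-7141067861/2818572) = -2818572/7141067861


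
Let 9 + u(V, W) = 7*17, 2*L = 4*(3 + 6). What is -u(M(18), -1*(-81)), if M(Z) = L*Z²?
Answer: -110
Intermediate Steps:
L = 18 (L = (4*(3 + 6))/2 = (4*9)/2 = (½)*36 = 18)
M(Z) = 18*Z²
u(V, W) = 110 (u(V, W) = -9 + 7*17 = -9 + 119 = 110)
-u(M(18), -1*(-81)) = -1*110 = -110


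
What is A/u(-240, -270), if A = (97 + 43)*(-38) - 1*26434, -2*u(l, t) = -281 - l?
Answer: -63508/41 ≈ -1549.0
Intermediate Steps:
u(l, t) = 281/2 + l/2 (u(l, t) = -(-281 - l)/2 = 281/2 + l/2)
A = -31754 (A = 140*(-38) - 26434 = -5320 - 26434 = -31754)
A/u(-240, -270) = -31754/(281/2 + (1/2)*(-240)) = -31754/(281/2 - 120) = -31754/41/2 = -31754*2/41 = -63508/41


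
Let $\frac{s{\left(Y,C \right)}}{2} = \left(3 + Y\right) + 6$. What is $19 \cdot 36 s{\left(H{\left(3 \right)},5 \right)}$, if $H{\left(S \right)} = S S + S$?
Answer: $28728$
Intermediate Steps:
$H{\left(S \right)} = S + S^{2}$ ($H{\left(S \right)} = S^{2} + S = S + S^{2}$)
$s{\left(Y,C \right)} = 18 + 2 Y$ ($s{\left(Y,C \right)} = 2 \left(\left(3 + Y\right) + 6\right) = 2 \left(9 + Y\right) = 18 + 2 Y$)
$19 \cdot 36 s{\left(H{\left(3 \right)},5 \right)} = 19 \cdot 36 \left(18 + 2 \cdot 3 \left(1 + 3\right)\right) = 684 \left(18 + 2 \cdot 3 \cdot 4\right) = 684 \left(18 + 2 \cdot 12\right) = 684 \left(18 + 24\right) = 684 \cdot 42 = 28728$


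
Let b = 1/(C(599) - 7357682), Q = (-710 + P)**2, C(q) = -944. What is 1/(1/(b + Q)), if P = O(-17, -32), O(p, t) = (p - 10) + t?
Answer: 4351604429985/7358626 ≈ 5.9136e+5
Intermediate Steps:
O(p, t) = -10 + p + t (O(p, t) = (-10 + p) + t = -10 + p + t)
P = -59 (P = -10 - 17 - 32 = -59)
Q = 591361 (Q = (-710 - 59)**2 = (-769)**2 = 591361)
b = -1/7358626 (b = 1/(-944 - 7357682) = 1/(-7358626) = -1/7358626 ≈ -1.3589e-7)
1/(1/(b + Q)) = 1/(1/(-1/7358626 + 591361)) = 1/(1/(4351604429985/7358626)) = 1/(7358626/4351604429985) = 4351604429985/7358626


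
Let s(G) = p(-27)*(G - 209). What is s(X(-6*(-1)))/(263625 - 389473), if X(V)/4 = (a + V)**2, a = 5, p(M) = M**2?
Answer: -200475/125848 ≈ -1.5930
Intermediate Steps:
X(V) = 4*(5 + V)**2
s(G) = -152361 + 729*G (s(G) = (-27)**2*(G - 209) = 729*(-209 + G) = -152361 + 729*G)
s(X(-6*(-1)))/(263625 - 389473) = (-152361 + 729*(4*(5 - 6*(-1))**2))/(263625 - 389473) = (-152361 + 729*(4*(5 + 6)**2))/(-125848) = (-152361 + 729*(4*11**2))*(-1/125848) = (-152361 + 729*(4*121))*(-1/125848) = (-152361 + 729*484)*(-1/125848) = (-152361 + 352836)*(-1/125848) = 200475*(-1/125848) = -200475/125848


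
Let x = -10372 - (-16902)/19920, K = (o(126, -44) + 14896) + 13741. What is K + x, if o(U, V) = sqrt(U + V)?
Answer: 60642617/3320 + sqrt(82) ≈ 18275.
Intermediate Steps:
K = 28637 + sqrt(82) (K = (sqrt(126 - 44) + 14896) + 13741 = (sqrt(82) + 14896) + 13741 = (14896 + sqrt(82)) + 13741 = 28637 + sqrt(82) ≈ 28646.)
x = -34432223/3320 (x = -10372 - (-16902)/19920 = -10372 - 1*(-2817/3320) = -10372 + 2817/3320 = -34432223/3320 ≈ -10371.)
K + x = (28637 + sqrt(82)) - 34432223/3320 = 60642617/3320 + sqrt(82)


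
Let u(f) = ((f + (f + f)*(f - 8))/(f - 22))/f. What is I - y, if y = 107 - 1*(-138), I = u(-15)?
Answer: -9020/37 ≈ -243.78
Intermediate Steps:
u(f) = (f + 2*f*(-8 + f))/(f*(-22 + f)) (u(f) = ((f + (2*f)*(-8 + f))/(-22 + f))/f = ((f + 2*f*(-8 + f))/(-22 + f))/f = (f + 2*f*(-8 + f))/(f*(-22 + f)))
I = 45/37 (I = (-15 + 2*(-15))/(-22 - 15) = (-15 - 30)/(-37) = -1/37*(-45) = 45/37 ≈ 1.2162)
y = 245 (y = 107 + 138 = 245)
I - y = 45/37 - 1*245 = 45/37 - 245 = -9020/37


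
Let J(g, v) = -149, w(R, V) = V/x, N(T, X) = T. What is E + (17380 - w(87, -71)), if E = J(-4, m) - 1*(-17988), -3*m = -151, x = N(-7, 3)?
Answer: 246462/7 ≈ 35209.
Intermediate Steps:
x = -7
m = 151/3 (m = -1/3*(-151) = 151/3 ≈ 50.333)
w(R, V) = -V/7 (w(R, V) = V/(-7) = V*(-1/7) = -V/7)
E = 17839 (E = -149 - 1*(-17988) = -149 + 17988 = 17839)
E + (17380 - w(87, -71)) = 17839 + (17380 - (-1)*(-71)/7) = 17839 + (17380 - 1*71/7) = 17839 + (17380 - 71/7) = 17839 + 121589/7 = 246462/7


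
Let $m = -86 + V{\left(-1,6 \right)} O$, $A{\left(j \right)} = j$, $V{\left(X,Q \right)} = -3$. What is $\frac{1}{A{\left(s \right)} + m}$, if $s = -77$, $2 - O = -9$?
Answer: $- \frac{1}{196} \approx -0.005102$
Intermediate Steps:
$O = 11$ ($O = 2 - -9 = 2 + 9 = 11$)
$m = -119$ ($m = -86 - 33 = -119$)
$\frac{1}{A{\left(s \right)} + m} = \frac{1}{-77 - 119} = \frac{1}{-196} = - \frac{1}{196}$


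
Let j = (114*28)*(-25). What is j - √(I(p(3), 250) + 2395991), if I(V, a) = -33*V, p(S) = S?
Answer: -79800 - 2*√598973 ≈ -81348.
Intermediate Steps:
j = -79800 (j = 3192*(-25) = -79800)
j - √(I(p(3), 250) + 2395991) = -79800 - √(-33*3 + 2395991) = -79800 - √(-99 + 2395991) = -79800 - √2395892 = -79800 - 2*√598973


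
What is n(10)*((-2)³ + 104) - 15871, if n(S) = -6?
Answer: -16447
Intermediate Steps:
n(10)*((-2)³ + 104) - 15871 = -6*((-2)³ + 104) - 15871 = -6*(-8 + 104) - 15871 = -6*96 - 15871 = -576 - 15871 = -16447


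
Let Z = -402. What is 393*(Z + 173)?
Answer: -89997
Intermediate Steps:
393*(Z + 173) = 393*(-402 + 173) = 393*(-229) = -89997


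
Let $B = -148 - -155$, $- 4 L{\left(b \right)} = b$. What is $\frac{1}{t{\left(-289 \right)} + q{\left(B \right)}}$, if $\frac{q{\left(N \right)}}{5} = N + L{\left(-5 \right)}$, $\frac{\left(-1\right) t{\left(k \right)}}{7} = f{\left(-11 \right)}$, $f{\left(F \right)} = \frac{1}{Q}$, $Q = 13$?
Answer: $\frac{52}{2117} \approx 0.024563$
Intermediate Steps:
$L{\left(b \right)} = - \frac{b}{4}$
$B = 7$ ($B = -148 + 155 = 7$)
$f{\left(F \right)} = \frac{1}{13}$
$t{\left(k \right)} = - \frac{7}{13}$ ($t{\left(k \right)} = \left(-7\right) \frac{1}{13} = - \frac{7}{13}$)
$q{\left(N \right)} = \frac{25}{4} + 5 N$ ($q{\left(N \right)} = 5 \left(N - - \frac{5}{4}\right) = 5 \left(N + \frac{5}{4}\right) = 5 \left(\frac{5}{4} + N\right) = \frac{25}{4} + 5 N$)
$\frac{1}{t{\left(-289 \right)} + q{\left(B \right)}} = \frac{1}{- \frac{7}{13} + \left(\frac{25}{4} + 5 \cdot 7\right)} = \frac{1}{- \frac{7}{13} + \left(\frac{25}{4} + 35\right)} = \frac{1}{- \frac{7}{13} + \frac{165}{4}} = \frac{1}{\frac{2117}{52}} = \frac{52}{2117}$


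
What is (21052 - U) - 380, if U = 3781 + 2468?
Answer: 14423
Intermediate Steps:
U = 6249
(21052 - U) - 380 = (21052 - 1*6249) - 380 = (21052 - 6249) - 380 = 14803 - 380 = 14423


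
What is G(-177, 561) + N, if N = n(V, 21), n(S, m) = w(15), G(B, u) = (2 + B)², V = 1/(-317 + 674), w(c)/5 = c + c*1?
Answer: 30775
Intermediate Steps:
w(c) = 10*c (w(c) = 5*(c + c*1) = 5*(c + c) = 5*(2*c) = 10*c)
V = 1/357 ≈ 0.0028011
n(S, m) = 150 (n(S, m) = 10*15 = 150)
N = 150
G(-177, 561) + N = (2 - 177)² + 150 = (-175)² + 150 = 30625 + 150 = 30775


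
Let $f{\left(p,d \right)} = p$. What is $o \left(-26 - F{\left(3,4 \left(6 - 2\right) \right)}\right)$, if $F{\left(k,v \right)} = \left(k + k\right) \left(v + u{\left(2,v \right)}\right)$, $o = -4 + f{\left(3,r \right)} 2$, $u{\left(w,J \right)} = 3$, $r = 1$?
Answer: $-280$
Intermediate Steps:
$o = 2$ ($o = -4 + 3 \cdot 2 = -4 + 6 = 2$)
$F{\left(k,v \right)} = 2 k \left(3 + v\right)$ ($F{\left(k,v \right)} = \left(k + k\right) \left(v + 3\right) = 2 k \left(3 + v\right)$)
$o \left(-26 - F{\left(3,4 \left(6 - 2\right) \right)}\right) = 2 \left(-26 - 2 \cdot 3 \left(3 + 4 \left(6 - 2\right)\right)\right) = 2 \left(-26 - 2 \cdot 3 \left(3 + 4 \cdot 4\right)\right) = 2 \left(-26 - 2 \cdot 3 \left(3 + 16\right)\right) = 2 \left(-26 - 2 \cdot 3 \cdot 19\right) = 2 \left(-26 - 114\right) = 2 \left(-140\right) = -280$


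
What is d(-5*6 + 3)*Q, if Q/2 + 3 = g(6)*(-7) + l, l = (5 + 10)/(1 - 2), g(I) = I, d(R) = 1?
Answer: -120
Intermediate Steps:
l = -15 (l = 15/(-1) = 15*(-1) = -15)
Q = -120 (Q = -6 + 2*(6*(-7) - 15) = -6 + 2*(-42 - 15) = -6 + 2*(-57) = -6 - 114 = -120)
d(-5*6 + 3)*Q = 1*(-120) = -120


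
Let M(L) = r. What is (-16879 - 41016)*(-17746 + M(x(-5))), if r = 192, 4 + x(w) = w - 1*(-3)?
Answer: 1016288830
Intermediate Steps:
x(w) = -1 + w (x(w) = -4 + (w - 1*(-3)) = -4 + (w + 3) = -4 + (3 + w) = -1 + w)
M(L) = 192
(-16879 - 41016)*(-17746 + M(x(-5))) = (-16879 - 41016)*(-17746 + 192) = -57895*(-17554) = 1016288830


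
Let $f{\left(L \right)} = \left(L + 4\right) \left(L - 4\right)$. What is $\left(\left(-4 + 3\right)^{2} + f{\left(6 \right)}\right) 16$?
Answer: $336$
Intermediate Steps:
$f{\left(L \right)} = \left(-4 + L\right) \left(4 + L\right)$ ($f{\left(L \right)} = \left(4 + L\right) \left(-4 + L\right) = \left(-4 + L\right) \left(4 + L\right)$)
$\left(\left(-4 + 3\right)^{2} + f{\left(6 \right)}\right) 16 = \left(\left(-4 + 3\right)^{2} - \left(16 - 6^{2}\right)\right) 16 = \left(\left(-1\right)^{2} + \left(-16 + 36\right)\right) 16 = \left(1 + 20\right) 16 = 21 \cdot 16 = 336$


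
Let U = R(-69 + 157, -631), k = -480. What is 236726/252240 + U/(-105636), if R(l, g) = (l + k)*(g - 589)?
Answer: -1328117637/370078120 ≈ -3.5887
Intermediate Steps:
R(l, g) = (-589 + g)*(-480 + l) (R(l, g) = (l - 480)*(g - 589) = (-480 + l)*(-589 + g) = (-589 + g)*(-480 + l))
U = 478240 (U = 282720 - 589*(-69 + 157) - 480*(-631) - 631*(-69 + 157) = 282720 - 589*88 + 302880 - 631*88 = 282720 - 51832 + 302880 - 55528 = 478240)
236726/252240 + U/(-105636) = 236726/252240 + 478240/(-105636) = 236726*(1/252240) + 478240*(-1/105636) = 118363/126120 - 119560/26409 = -1328117637/370078120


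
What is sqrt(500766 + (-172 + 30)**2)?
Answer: sqrt(520930) ≈ 721.75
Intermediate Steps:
sqrt(500766 + (-172 + 30)**2) = sqrt(500766 + (-142)**2) = sqrt(500766 + 20164) = sqrt(520930)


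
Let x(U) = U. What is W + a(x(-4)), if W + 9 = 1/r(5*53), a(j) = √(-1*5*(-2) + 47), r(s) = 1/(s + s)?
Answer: 521 + √57 ≈ 528.55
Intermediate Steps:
r(s) = 1/(2*s)
a(j) = √57 (a(j) = √(-5*(-2) + 47) = √(10 + 47) = √57)
W = 521 (W = -9 + 1/(1/(2*((5*53)))) = -9 + 1/((½)/265) = -9 + 1/((½)*(1/265)) = -9 + 1/(1/530) = -9 + 530 = 521)
W + a(x(-4)) = 521 + √57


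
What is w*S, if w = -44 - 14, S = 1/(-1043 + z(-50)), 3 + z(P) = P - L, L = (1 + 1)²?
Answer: 29/550 ≈ 0.052727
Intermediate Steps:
L = 4 (L = 2² = 4)
z(P) = -7 + P (z(P) = -3 + (P - 1*4) = -3 + (P - 4) = -3 + (-4 + P) = -7 + P)
S = -1/1100 (S = 1/(-1043 + (-7 - 50)) = 1/(-1043 - 57) = 1/(-1100) = -1/1100 ≈ -0.00090909)
w = -58
w*S = -58*(-1/1100) = 29/550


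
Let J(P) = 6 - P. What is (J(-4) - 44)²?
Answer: 1156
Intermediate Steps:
(J(-4) - 44)² = ((6 - 1*(-4)) - 44)² = ((6 + 4) - 44)² = (10 - 44)² = (-34)² = 1156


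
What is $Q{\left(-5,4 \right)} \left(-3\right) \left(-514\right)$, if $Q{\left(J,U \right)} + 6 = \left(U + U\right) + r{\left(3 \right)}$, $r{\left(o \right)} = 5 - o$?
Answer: $6168$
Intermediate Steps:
$Q{\left(J,U \right)} = -4 + 2 U$ ($Q{\left(J,U \right)} = -6 + \left(\left(U + U\right) + \left(5 - 3\right)\right) = -6 + \left(2 U + \left(5 - 3\right)\right) = -6 + \left(2 U + 2\right) = -6 + \left(2 + 2 U\right) = -4 + 2 U$)
$Q{\left(-5,4 \right)} \left(-3\right) \left(-514\right) = \left(-4 + 2 \cdot 4\right) \left(-3\right) \left(-514\right) = \left(-4 + 8\right) \left(-3\right) \left(-514\right) = 4 \left(-3\right) \left(-514\right) = \left(-12\right) \left(-514\right) = 6168$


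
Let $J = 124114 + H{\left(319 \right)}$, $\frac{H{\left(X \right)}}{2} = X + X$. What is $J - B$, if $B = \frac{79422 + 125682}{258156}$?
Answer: $\frac{2697497978}{21513} \approx 1.2539 \cdot 10^{5}$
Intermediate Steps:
$H{\left(X \right)} = 4 X$ ($H{\left(X \right)} = 2 \left(X + X\right) = 2 \cdot 2 X = 4 X$)
$J = 125390$ ($J = 124114 + 4 \cdot 319 = 124114 + 1276 = 125390$)
$B = \frac{17092}{21513}$ ($B = 205104 \cdot \frac{1}{258156} = \frac{17092}{21513} \approx 0.7945$)
$J - B = 125390 - \frac{17092}{21513} = \frac{2697497978}{21513}$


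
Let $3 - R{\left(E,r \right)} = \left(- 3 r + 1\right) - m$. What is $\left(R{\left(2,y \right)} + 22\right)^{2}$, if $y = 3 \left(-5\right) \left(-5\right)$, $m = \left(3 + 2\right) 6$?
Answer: $77841$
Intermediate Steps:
$m = 30$ ($m = 5 \cdot 6 = 30$)
$y = 75$ ($y = \left(-15\right) \left(-5\right) = 75$)
$R{\left(E,r \right)} = 32 + 3 r$ ($R{\left(E,r \right)} = 3 - \left(\left(- 3 r + 1\right) - 30\right) = 3 - \left(\left(1 - 3 r\right) - 30\right) = 3 - \left(-29 - 3 r\right) = 3 + \left(29 + 3 r\right) = 32 + 3 r$)
$\left(R{\left(2,y \right)} + 22\right)^{2} = \left(\left(32 + 3 \cdot 75\right) + 22\right)^{2} = \left(\left(32 + 225\right) + 22\right)^{2} = \left(257 + 22\right)^{2} = 279^{2} = 77841$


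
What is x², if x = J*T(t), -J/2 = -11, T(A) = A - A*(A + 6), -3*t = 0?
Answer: 0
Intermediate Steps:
t = 0 (t = -⅓*0 = 0)
T(A) = A - A*(6 + A)
J = 22 (J = -2*(-11) = 22)
x = 0 (x = 22*(-1*0*(5 + 0)) = 22*(-1*0*5) = 22*0 = 0)
x² = 0² = 0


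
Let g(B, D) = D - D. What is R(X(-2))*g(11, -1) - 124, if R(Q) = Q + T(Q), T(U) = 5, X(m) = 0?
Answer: -124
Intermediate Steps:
g(B, D) = 0
R(Q) = 5 + Q (R(Q) = Q + 5 = 5 + Q)
R(X(-2))*g(11, -1) - 124 = (5 + 0)*0 - 124 = 5*0 - 124 = 0 - 124 = -124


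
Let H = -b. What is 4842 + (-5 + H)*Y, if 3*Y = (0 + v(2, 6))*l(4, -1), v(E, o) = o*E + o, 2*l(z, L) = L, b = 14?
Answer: 4899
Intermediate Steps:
l(z, L) = L/2
v(E, o) = o + E*o (v(E, o) = E*o + o = o + E*o)
Y = -3 (Y = ((0 + 6*(1 + 2))*((½)*(-1)))/3 = ((0 + 6*3)*(-½))/3 = ((0 + 18)*(-½))/3 = (18*(-½))/3 = (⅓)*(-9) = -3)
H = -14 (H = -1*14 = -14)
4842 + (-5 + H)*Y = 4842 + (-5 - 14)*(-3) = 4842 - 19*(-3) = 4842 + 57 = 4899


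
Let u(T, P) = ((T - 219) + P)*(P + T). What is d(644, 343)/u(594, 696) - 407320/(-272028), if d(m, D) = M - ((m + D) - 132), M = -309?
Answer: 7811563864/5219877285 ≈ 1.4965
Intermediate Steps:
d(m, D) = -177 - D - m (d(m, D) = -309 - ((m + D) - 132) = -309 - ((D + m) - 132) = -309 - (-132 + D + m) = -309 + (132 - D - m) = -177 - D - m)
u(T, P) = (P + T)*(-219 + P + T) (u(T, P) = ((-219 + T) + P)*(P + T) = (-219 + P + T)*(P + T) = (P + T)*(-219 + P + T))
d(644, 343)/u(594, 696) - 407320/(-272028) = (-177 - 1*343 - 1*644)/(696**2 + 594**2 - 219*696 - 219*594 + 2*696*594) - 407320/(-272028) = (-177 - 343 - 644)/(484416 + 352836 - 152424 - 130086 + 826848) - 407320*(-1/272028) = -1164/1381590 + 101830/68007 = -1164*1/1381590 + 101830/68007 = -194/230265 + 101830/68007 = 7811563864/5219877285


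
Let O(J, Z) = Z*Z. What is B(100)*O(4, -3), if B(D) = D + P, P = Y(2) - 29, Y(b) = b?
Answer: 657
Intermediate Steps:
O(J, Z) = Z²
P = -27 (P = 2 - 29 = -27)
B(D) = -27 + D (B(D) = D - 27 = -27 + D)
B(100)*O(4, -3) = (-27 + 100)*(-3)² = 73*9 = 657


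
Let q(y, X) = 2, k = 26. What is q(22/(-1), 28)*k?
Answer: 52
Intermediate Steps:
q(22/(-1), 28)*k = 2*26 = 52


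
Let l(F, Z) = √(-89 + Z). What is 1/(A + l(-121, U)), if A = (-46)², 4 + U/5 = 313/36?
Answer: 76176/161190775 - 6*I*√2359/161190775 ≈ 0.00047258 - 1.8079e-6*I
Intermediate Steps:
U = 845/36 (U = -20 + 5*(313/36) = -20 + 1565/36 = 845/36 ≈ 23.472)
A = 2116
1/(A + l(-121, U)) = 1/(2116 + √(-89 + 845/36)) = 1/(2116 + √(-2359/36)) = 1/(2116 + I*√2359/6)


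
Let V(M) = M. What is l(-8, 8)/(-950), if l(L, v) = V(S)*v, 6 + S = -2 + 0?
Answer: 32/475 ≈ 0.067368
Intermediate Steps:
S = -8 (S = -6 + (-2 + 0) = -6 - 2 = -8)
l(L, v) = -8*v
l(-8, 8)/(-950) = -8*8/(-950) = -64*(-1/950) = 32/475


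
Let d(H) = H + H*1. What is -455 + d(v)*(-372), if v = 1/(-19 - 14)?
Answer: -4757/11 ≈ -432.45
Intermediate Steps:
v = -1/33 (v = 1/(-33) = -1/33 ≈ -0.030303)
d(H) = 2*H (d(H) = H + H = 2*H)
-455 + d(v)*(-372) = -455 + (2*(-1/33))*(-372) = -455 - 2/33*(-372) = -455 + 248/11 = -4757/11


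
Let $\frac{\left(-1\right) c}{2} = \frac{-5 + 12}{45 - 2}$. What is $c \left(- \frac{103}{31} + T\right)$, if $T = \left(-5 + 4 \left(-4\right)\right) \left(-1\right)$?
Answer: $- \frac{7672}{1333} \approx -5.7554$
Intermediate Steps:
$c = - \frac{14}{43}$ ($c = - 2 \frac{-5 + 12}{45 - 2} = - 2 \cdot \frac{7}{43} = - 2 \cdot 7 \cdot \frac{1}{43} = \left(-2\right) \frac{7}{43} = - \frac{14}{43} \approx -0.32558$)
$T = 21$ ($T = \left(-5 - 16\right) \left(-1\right) = \left(-21\right) \left(-1\right) = 21$)
$c \left(- \frac{103}{31} + T\right) = - \frac{14 \left(- \frac{103}{31} + 21\right)}{43} = \left(- \frac{14}{43}\right) \frac{548}{31} = - \frac{7672}{1333}$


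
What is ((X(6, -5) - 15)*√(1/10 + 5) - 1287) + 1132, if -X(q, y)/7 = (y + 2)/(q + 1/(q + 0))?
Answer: -155 - 429*√510/370 ≈ -181.18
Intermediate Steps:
X(q, y) = -7*(2 + y)/(q + 1/q) (X(q, y) = -7*(y + 2)/(q + 1/(q + 0)) = -7*(2 + y)/(q + 1/q))
((X(6, -5) - 15)*√(1/10 + 5) - 1287) + 1132 = ((-7*6*(2 - 5)/(1 + 6²) - 15)*√(1/10 + 5) - 1287) + 1132 = ((-7*6*(-3)/(1 + 36) - 15)*√(1*(⅒) + 5) - 1287) + 1132 = ((-7*6*(-3)/37 - 15)*√(⅒ + 5) - 1287) + 1132 = ((-7*6*1/37*(-3) - 15)*√(51/10) - 1287) + 1132 = ((126/37 - 15)*(√510/10) - 1287) + 1132 = (-429*√510/370 - 1287) + 1132 = (-1287 - 429*√510/370) + 1132 = -155 - 429*√510/370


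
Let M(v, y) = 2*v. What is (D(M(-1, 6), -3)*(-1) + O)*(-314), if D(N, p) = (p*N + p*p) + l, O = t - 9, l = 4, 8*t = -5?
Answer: 35953/4 ≈ 8988.3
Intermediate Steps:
t = -5/8 (t = (⅛)*(-5) = -5/8 ≈ -0.62500)
O = -77/8 (O = -5/8 - 9 = -77/8 ≈ -9.6250)
D(N, p) = 4 + p² + N*p (D(N, p) = (p*N + p*p) + 4 = (N*p + p²) + 4 = (p² + N*p) + 4 = 4 + p² + N*p)
(D(M(-1, 6), -3)*(-1) + O)*(-314) = ((4 + (-3)² + (2*(-1))*(-3))*(-1) - 77/8)*(-314) = ((4 + 9 - 2*(-3))*(-1) - 77/8)*(-314) = ((4 + 9 + 6)*(-1) - 77/8)*(-314) = (19*(-1) - 77/8)*(-314) = (-19 - 77/8)*(-314) = -229/8*(-314) = 35953/4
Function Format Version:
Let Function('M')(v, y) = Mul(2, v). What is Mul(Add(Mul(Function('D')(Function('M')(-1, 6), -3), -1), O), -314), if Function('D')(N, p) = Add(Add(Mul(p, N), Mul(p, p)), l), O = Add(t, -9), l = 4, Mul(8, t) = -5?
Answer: Rational(35953, 4) ≈ 8988.3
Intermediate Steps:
t = Rational(-5, 8) (t = Mul(Rational(1, 8), -5) = Rational(-5, 8) ≈ -0.62500)
O = Rational(-77, 8) (O = Add(Rational(-5, 8), -9) = Rational(-77, 8) ≈ -9.6250)
Function('D')(N, p) = Add(4, Pow(p, 2), Mul(N, p)) (Function('D')(N, p) = Add(Add(Mul(p, N), Mul(p, p)), 4) = Add(Add(Mul(N, p), Pow(p, 2)), 4) = Add(Add(Pow(p, 2), Mul(N, p)), 4) = Add(4, Pow(p, 2), Mul(N, p)))
Mul(Add(Mul(Function('D')(Function('M')(-1, 6), -3), -1), O), -314) = Mul(Add(Mul(Add(4, Pow(-3, 2), Mul(Mul(2, -1), -3)), -1), Rational(-77, 8)), -314) = Mul(Add(Mul(Add(4, 9, Mul(-2, -3)), -1), Rational(-77, 8)), -314) = Mul(Add(Mul(Add(4, 9, 6), -1), Rational(-77, 8)), -314) = Mul(Add(Mul(19, -1), Rational(-77, 8)), -314) = Mul(Add(-19, Rational(-77, 8)), -314) = Mul(Rational(-229, 8), -314) = Rational(35953, 4)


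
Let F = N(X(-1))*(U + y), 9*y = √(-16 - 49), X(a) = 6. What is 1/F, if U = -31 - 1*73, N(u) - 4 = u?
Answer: -324/336985 - 9*I*√65/8761610 ≈ -0.00096147 - 8.2816e-6*I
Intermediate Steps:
N(u) = 4 + u
y = I*√65/9 (y = √(-16 - 49)/9 = √(-65)/9 = (I*√65)/9 = I*√65/9 ≈ 0.89581*I)
U = -104 (U = -31 - 73 = -104)
F = -1040 + 10*I*√65/9 (F = (4 + 6)*(-104 + I*√65/9) = 10*(-104 + I*√65/9) = -1040 + 10*I*√65/9 ≈ -1040.0 + 8.9581*I)
1/F = 1/(-1040 + 10*I*√65/9)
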